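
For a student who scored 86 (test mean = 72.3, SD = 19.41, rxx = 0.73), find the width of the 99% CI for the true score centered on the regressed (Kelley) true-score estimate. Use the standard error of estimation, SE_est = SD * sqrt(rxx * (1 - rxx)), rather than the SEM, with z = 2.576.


True score estimate = 0.73*86 + 0.27*72.3 = 82.301
SE_est = SD * sqrt(rxx * (1 - rxx)) = 19.41 * sqrt(0.73 * 0.27) = 19.41 * sqrt(0.1971) = 8.617253
CI = T_est +/- z * SE_est, so width = 2 * z * SE_est = 2 * 2.576 * 8.617253
Width = 44.3961

44.3961


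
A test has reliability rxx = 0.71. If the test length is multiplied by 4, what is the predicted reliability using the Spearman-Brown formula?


r_new = (n * rxx) / (1 + (n-1) * rxx)
r_new = (4 * 0.71) / (1 + 3 * 0.71)
r_new = 2.84 / 3.13
r_new = 0.9073

0.9073


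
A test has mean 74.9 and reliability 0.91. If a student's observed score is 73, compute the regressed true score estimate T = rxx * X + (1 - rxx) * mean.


T_est = rxx * X + (1 - rxx) * mean
T_est = 0.91 * 73 + 0.09 * 74.9
T_est = 66.43 + 6.741
T_est = 73.171

73.171


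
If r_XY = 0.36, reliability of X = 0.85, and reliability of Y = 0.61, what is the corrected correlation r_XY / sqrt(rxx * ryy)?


r_corrected = rxy / sqrt(rxx * ryy)
= 0.36 / sqrt(0.85 * 0.61)
= 0.36 / sqrt(0.5185)
= 0.36 / 0.720069
r_corrected = 0.5

0.5


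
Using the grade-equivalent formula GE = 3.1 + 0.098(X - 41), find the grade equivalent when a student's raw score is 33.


raw - median = 33 - 41 = -8
slope * diff = 0.098 * -8 = -0.784
GE = 3.1 + -0.784
GE = 2.316

2.316


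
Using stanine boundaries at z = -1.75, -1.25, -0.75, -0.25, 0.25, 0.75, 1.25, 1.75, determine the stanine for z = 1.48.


Stanine boundaries: [-1.75, -1.25, -0.75, -0.25, 0.25, 0.75, 1.25, 1.75]
z = 1.48
Check each boundary:
  z >= -1.75 -> could be stanine 2
  z >= -1.25 -> could be stanine 3
  z >= -0.75 -> could be stanine 4
  z >= -0.25 -> could be stanine 5
  z >= 0.25 -> could be stanine 6
  z >= 0.75 -> could be stanine 7
  z >= 1.25 -> could be stanine 8
  z < 1.75
Highest qualifying boundary gives stanine = 8

8


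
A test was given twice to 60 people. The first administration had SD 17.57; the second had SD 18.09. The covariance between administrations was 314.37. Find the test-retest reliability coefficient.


r = cov(X,Y) / (SD_X * SD_Y)
r = 314.37 / (17.57 * 18.09)
r = 314.37 / 317.8413
r = 0.9891

0.9891


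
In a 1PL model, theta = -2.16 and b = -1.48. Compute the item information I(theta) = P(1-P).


P = 1/(1+exp(-(-2.16--1.48))) = 0.3363
I = P*(1-P) = 0.3363 * 0.6637
I = 0.2232

0.2232


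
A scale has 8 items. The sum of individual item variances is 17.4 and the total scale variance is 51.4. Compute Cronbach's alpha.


alpha = (k/(k-1)) * (1 - sum(si^2)/s_total^2)
= (8/7) * (1 - 17.4/51.4)
alpha = 0.756

0.756


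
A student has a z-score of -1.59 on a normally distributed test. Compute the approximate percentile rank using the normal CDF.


CDF(z) = 0.5 * (1 + erf(z/sqrt(2)))
erf(-1.1243) = -0.8882
CDF = 0.0559
Percentile rank = 0.0559 * 100 = 5.59

5.59


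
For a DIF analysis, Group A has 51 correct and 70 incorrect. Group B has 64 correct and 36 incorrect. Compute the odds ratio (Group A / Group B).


Odds_A = 51/70 = 0.7286
Odds_B = 64/36 = 1.7778
OR = Odds_A / Odds_B = 0.7286 / 1.7778
Exactly, OR = (51 * 36) / (70 * 64) = 1836 / 4480
OR = 0.4098

0.4098


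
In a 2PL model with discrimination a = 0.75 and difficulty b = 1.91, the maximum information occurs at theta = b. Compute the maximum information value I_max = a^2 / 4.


For 2PL, max info at theta = b = 1.91
I_max = a^2 / 4 = 0.75^2 / 4
= 0.5625 / 4
I_max = 0.1406

0.1406


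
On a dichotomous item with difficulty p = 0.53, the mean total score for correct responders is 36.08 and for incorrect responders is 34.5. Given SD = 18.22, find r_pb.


q = 1 - p = 0.47
rpb = ((M1 - M0) / SD) * sqrt(p * q)
rpb = ((36.08 - 34.5) / 18.22) * sqrt(0.53 * 0.47)
rpb = 0.0433

0.0433


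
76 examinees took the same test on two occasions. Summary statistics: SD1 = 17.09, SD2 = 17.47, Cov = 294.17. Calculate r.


r = cov(X,Y) / (SD_X * SD_Y)
r = 294.17 / (17.09 * 17.47)
r = 294.17 / 298.5623
r = 0.9853

0.9853


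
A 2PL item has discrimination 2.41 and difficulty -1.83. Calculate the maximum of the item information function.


For 2PL, max info at theta = b = -1.83
I_max = a^2 / 4 = 2.41^2 / 4
= 5.8081 / 4
I_max = 1.452

1.452


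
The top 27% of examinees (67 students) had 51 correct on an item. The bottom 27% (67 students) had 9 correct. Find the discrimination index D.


p_upper = 51/67 = 0.7612
p_lower = 9/67 = 0.1343
D = 0.7612 - 0.1343 = 0.6269

0.6269


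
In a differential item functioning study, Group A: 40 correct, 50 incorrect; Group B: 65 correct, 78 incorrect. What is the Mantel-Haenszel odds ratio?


Odds_A = 40/50 = 0.8
Odds_B = 65/78 = 0.8333
OR = Odds_A / Odds_B = 0.8 / 0.8333
Exactly, OR = (40 * 78) / (50 * 65) = 3120 / 3250
OR = 0.96

0.96


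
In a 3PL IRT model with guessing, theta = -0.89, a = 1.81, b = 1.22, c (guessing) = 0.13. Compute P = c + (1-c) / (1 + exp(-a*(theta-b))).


logit = 1.81*(-0.89 - 1.22) = -3.8191
P* = 1/(1 + exp(--3.8191)) = 0.0215
P = 0.13 + (1 - 0.13) * 0.0215
P = 0.1487

0.1487


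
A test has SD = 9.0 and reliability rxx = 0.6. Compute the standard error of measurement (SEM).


SEM = SD * sqrt(1 - rxx)
SEM = 9.0 * sqrt(1 - 0.6)
SEM = 9.0 * sqrt(0.4) = 9.0 * 0.632456
SEM = 5.6921

5.6921


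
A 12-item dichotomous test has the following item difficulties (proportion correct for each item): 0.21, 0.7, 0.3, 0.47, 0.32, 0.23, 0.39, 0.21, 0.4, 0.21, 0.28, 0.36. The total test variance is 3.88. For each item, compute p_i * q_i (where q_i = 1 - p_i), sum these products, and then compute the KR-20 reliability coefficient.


For each item, compute p_i * q_i:
  Item 1: 0.21 * 0.79 = 0.1659
  Item 2: 0.7 * 0.3 = 0.21
  Item 3: 0.3 * 0.7 = 0.21
  Item 4: 0.47 * 0.53 = 0.2491
  Item 5: 0.32 * 0.68 = 0.2176
  Item 6: 0.23 * 0.77 = 0.1771
  Item 7: 0.39 * 0.61 = 0.2379
  Item 8: 0.21 * 0.79 = 0.1659
  Item 9: 0.4 * 0.6 = 0.24
  Item 10: 0.21 * 0.79 = 0.1659
  Item 11: 0.28 * 0.72 = 0.2016
  Item 12: 0.36 * 0.64 = 0.2304
Sum(p_i * q_i) = 0.1659 + 0.21 + 0.21 + 0.2491 + 0.2176 + 0.1771 + 0.2379 + 0.1659 + 0.24 + 0.1659 + 0.2016 + 0.2304 = 2.4714
KR-20 = (k/(k-1)) * (1 - Sum(p_i*q_i) / Var_total)
= (12/11) * (1 - 2.4714/3.88)
= 1.0909 * 0.363
KR-20 = 0.396

0.396


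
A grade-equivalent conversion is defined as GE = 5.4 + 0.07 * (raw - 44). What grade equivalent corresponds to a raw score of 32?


raw - median = 32 - 44 = -12
slope * diff = 0.07 * -12 = -0.84
GE = 5.4 + -0.84
GE = 4.56

4.56


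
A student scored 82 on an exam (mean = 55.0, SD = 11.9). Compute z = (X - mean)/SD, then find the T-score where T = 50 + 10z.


z = (X - mean) / SD = (82 - 55.0) / 11.9
z = 27.0 / 11.9
z = 2.2689
T-score = T = 50 + 10z
Carry z at full precision (z = 27.0 / 11.9) into the conversion:
T-score = 50 + 10 * (27.0 / 11.9) = 50 + 270 / 11.9
T-score = 50 + 22.6891
T-score = 72.6891

72.6891


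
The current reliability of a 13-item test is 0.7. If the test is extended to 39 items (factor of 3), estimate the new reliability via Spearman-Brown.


r_new = (n * rxx) / (1 + (n-1) * rxx)
r_new = (3 * 0.7) / (1 + 2 * 0.7)
r_new = 2.1 / 2.4
r_new = 0.875

0.875


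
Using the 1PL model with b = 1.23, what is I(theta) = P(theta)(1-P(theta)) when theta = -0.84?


P = 1/(1+exp(-(-0.84-1.23))) = 0.112
I = P*(1-P) = 0.112 * 0.888
I = 0.0995

0.0995


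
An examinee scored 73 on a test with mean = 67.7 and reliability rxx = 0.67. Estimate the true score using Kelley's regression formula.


T_est = rxx * X + (1 - rxx) * mean
T_est = 0.67 * 73 + 0.33 * 67.7
T_est = 48.91 + 22.341
T_est = 71.251

71.251


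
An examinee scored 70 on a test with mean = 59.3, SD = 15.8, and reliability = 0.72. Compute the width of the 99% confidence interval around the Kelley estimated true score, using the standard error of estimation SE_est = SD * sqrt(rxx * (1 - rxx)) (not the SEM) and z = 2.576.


True score estimate = 0.72*70 + 0.28*59.3 = 67.004
SE_est = SD * sqrt(rxx * (1 - rxx)) = 15.8 * sqrt(0.72 * 0.28) = 15.8 * sqrt(0.2016) = 7.094182
CI = T_est +/- z * SE_est, so width = 2 * z * SE_est = 2 * 2.576 * 7.094182
Width = 36.5492

36.5492


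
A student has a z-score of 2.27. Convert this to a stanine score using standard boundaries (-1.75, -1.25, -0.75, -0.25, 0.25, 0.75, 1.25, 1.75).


Stanine boundaries: [-1.75, -1.25, -0.75, -0.25, 0.25, 0.75, 1.25, 1.75]
z = 2.27
Check each boundary:
  z >= -1.75 -> could be stanine 2
  z >= -1.25 -> could be stanine 3
  z >= -0.75 -> could be stanine 4
  z >= -0.25 -> could be stanine 5
  z >= 0.25 -> could be stanine 6
  z >= 0.75 -> could be stanine 7
  z >= 1.25 -> could be stanine 8
  z >= 1.75 -> could be stanine 9
Highest qualifying boundary gives stanine = 9

9


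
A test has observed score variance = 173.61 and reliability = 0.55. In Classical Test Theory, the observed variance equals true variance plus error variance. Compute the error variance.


var_true = rxx * var_obs = 0.55 * 173.61 = 95.4855
var_error = var_obs - var_true
var_error = 173.61 - 95.4855
var_error = 78.1245

78.1245


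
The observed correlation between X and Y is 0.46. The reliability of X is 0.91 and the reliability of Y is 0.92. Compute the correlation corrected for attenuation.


r_corrected = rxy / sqrt(rxx * ryy)
= 0.46 / sqrt(0.91 * 0.92)
= 0.46 / sqrt(0.8372)
= 0.46 / 0.914986
r_corrected = 0.5027

0.5027


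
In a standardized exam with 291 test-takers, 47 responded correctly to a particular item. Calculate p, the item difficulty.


Item difficulty p = number correct / total examinees
p = 47 / 291
p = 0.1615

0.1615


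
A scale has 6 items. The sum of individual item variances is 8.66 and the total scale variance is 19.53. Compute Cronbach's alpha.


alpha = (k/(k-1)) * (1 - sum(si^2)/s_total^2)
= (6/5) * (1 - 8.66/19.53)
alpha = 0.6679

0.6679


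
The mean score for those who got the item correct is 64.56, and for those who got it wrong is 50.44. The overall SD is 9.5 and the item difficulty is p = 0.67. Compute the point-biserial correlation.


q = 1 - p = 0.33
rpb = ((M1 - M0) / SD) * sqrt(p * q)
rpb = ((64.56 - 50.44) / 9.5) * sqrt(0.67 * 0.33)
rpb = 0.6989

0.6989


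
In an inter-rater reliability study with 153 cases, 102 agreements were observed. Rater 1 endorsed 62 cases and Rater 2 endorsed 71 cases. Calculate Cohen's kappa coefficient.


P_o = 102/153 = 0.666667
P_e = (62*71 + 91*82) / 23409 = 0.506814
kappa = (P_o - P_e) / (1 - P_e)
kappa = (0.666667 - 0.506814) / (1 - 0.506814)
kappa = 0.3241

0.3241


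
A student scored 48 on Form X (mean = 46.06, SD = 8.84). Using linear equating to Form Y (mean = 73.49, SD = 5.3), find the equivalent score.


slope = SD_Y / SD_X = 5.3 / 8.84 ~ 0.5995
intercept = mean_Y - slope * mean_X = 73.49 - (5.3 / 8.84) * 46.06 ~ 45.8748
Y = slope * X + intercept. To avoid rounding drift from the rounded slope/intercept, evaluate the equivalent form Y = mean_Y + SD_Y * (X - mean_X) / SD_X at full precision:
Y = 73.49 + 5.3 * (48 - 46.06) / 8.84
Y = 73.49 + 5.3 * 1.94 / 8.84
Y = 73.49 + 10.282 / 8.84
Y = 73.49 + 1.1631
Y = 74.6531

74.6531


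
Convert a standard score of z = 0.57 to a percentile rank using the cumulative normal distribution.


CDF(z) = 0.5 * (1 + erf(z/sqrt(2)))
erf(0.4031) = 0.4313
CDF = 0.7157
Percentile rank = 0.7157 * 100 = 71.57

71.57


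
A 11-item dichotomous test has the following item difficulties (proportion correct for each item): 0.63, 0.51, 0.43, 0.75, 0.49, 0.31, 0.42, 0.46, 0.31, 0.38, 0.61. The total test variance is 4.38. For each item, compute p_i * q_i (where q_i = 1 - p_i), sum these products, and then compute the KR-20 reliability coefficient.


For each item, compute p_i * q_i:
  Item 1: 0.63 * 0.37 = 0.2331
  Item 2: 0.51 * 0.49 = 0.2499
  Item 3: 0.43 * 0.57 = 0.2451
  Item 4: 0.75 * 0.25 = 0.1875
  Item 5: 0.49 * 0.51 = 0.2499
  Item 6: 0.31 * 0.69 = 0.2139
  Item 7: 0.42 * 0.58 = 0.2436
  Item 8: 0.46 * 0.54 = 0.2484
  Item 9: 0.31 * 0.69 = 0.2139
  Item 10: 0.38 * 0.62 = 0.2356
  Item 11: 0.61 * 0.39 = 0.2379
Sum(p_i * q_i) = 0.2331 + 0.2499 + 0.2451 + 0.1875 + 0.2499 + 0.2139 + 0.2436 + 0.2484 + 0.2139 + 0.2356 + 0.2379 = 2.5588
KR-20 = (k/(k-1)) * (1 - Sum(p_i*q_i) / Var_total)
= (11/10) * (1 - 2.5588/4.38)
= 1.1 * 0.4158
KR-20 = 0.4574

0.4574


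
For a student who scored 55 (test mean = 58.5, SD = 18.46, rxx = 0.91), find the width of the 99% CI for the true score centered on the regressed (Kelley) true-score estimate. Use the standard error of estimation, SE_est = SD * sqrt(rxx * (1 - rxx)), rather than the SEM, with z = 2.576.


True score estimate = 0.91*55 + 0.09*58.5 = 55.315
SE_est = SD * sqrt(rxx * (1 - rxx)) = 18.46 * sqrt(0.91 * 0.09) = 18.46 * sqrt(0.0819) = 5.282915
CI = T_est +/- z * SE_est, so width = 2 * z * SE_est = 2 * 2.576 * 5.282915
Width = 27.2176

27.2176


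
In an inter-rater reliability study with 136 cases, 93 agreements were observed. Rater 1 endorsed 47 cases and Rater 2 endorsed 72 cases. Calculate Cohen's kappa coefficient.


P_o = 93/136 = 0.683824
P_e = (47*72 + 89*64) / 18496 = 0.490917
kappa = (P_o - P_e) / (1 - P_e)
kappa = (0.683824 - 0.490917) / (1 - 0.490917)
kappa = 0.3789

0.3789


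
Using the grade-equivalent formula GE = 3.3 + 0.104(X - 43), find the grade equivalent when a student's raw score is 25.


raw - median = 25 - 43 = -18
slope * diff = 0.104 * -18 = -1.872
GE = 3.3 + -1.872
GE = 1.428

1.428


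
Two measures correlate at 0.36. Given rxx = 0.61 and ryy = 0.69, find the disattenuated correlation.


r_corrected = rxy / sqrt(rxx * ryy)
= 0.36 / sqrt(0.61 * 0.69)
= 0.36 / sqrt(0.4209)
= 0.36 / 0.648768
r_corrected = 0.5549

0.5549


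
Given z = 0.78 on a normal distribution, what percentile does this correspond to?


CDF(z) = 0.5 * (1 + erf(z/sqrt(2)))
erf(0.5515) = 0.5646
CDF = 0.7823
Percentile rank = 0.7823 * 100 = 78.23

78.23


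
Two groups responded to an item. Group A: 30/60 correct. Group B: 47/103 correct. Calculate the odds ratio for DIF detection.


Odds_A = 30/30 = 1.0
Odds_B = 47/56 = 0.8393
OR = Odds_A / Odds_B = 1.0 / 0.8393
Exactly, OR = (30 * 56) / (30 * 47) = 1680 / 1410
OR = 1.1915

1.1915


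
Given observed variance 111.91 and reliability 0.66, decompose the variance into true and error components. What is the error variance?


var_true = rxx * var_obs = 0.66 * 111.91 = 73.8606
var_error = var_obs - var_true
var_error = 111.91 - 73.8606
var_error = 38.0494

38.0494


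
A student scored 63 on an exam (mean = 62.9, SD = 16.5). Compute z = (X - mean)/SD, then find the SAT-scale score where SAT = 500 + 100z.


z = (X - mean) / SD = (63 - 62.9) / 16.5
z = 0.1 / 16.5
z = 0.0061
SAT-scale = SAT = 500 + 100z
Carry z at full precision (z = 0.1 / 16.5) into the conversion:
SAT-scale = 500 + 100 * (0.1 / 16.5) = 500 + 10 / 16.5
SAT-scale = 500 + 0.6061
SAT-scale = 500.6061

500.6061


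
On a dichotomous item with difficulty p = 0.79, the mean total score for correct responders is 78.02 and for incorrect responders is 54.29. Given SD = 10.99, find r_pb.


q = 1 - p = 0.21
rpb = ((M1 - M0) / SD) * sqrt(p * q)
rpb = ((78.02 - 54.29) / 10.99) * sqrt(0.79 * 0.21)
rpb = 0.8795

0.8795


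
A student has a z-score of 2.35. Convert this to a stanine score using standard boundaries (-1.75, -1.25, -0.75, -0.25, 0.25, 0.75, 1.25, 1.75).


Stanine boundaries: [-1.75, -1.25, -0.75, -0.25, 0.25, 0.75, 1.25, 1.75]
z = 2.35
Check each boundary:
  z >= -1.75 -> could be stanine 2
  z >= -1.25 -> could be stanine 3
  z >= -0.75 -> could be stanine 4
  z >= -0.25 -> could be stanine 5
  z >= 0.25 -> could be stanine 6
  z >= 0.75 -> could be stanine 7
  z >= 1.25 -> could be stanine 8
  z >= 1.75 -> could be stanine 9
Highest qualifying boundary gives stanine = 9

9


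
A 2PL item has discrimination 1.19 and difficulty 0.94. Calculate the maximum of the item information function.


For 2PL, max info at theta = b = 0.94
I_max = a^2 / 4 = 1.19^2 / 4
= 1.4161 / 4
I_max = 0.354

0.354


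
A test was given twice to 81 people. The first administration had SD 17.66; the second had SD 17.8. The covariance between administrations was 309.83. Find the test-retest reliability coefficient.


r = cov(X,Y) / (SD_X * SD_Y)
r = 309.83 / (17.66 * 17.8)
r = 309.83 / 314.348
r = 0.9856

0.9856


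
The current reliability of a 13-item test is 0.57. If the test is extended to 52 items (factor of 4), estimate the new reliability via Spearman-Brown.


r_new = (n * rxx) / (1 + (n-1) * rxx)
r_new = (4 * 0.57) / (1 + 3 * 0.57)
r_new = 2.28 / 2.71
r_new = 0.8413

0.8413


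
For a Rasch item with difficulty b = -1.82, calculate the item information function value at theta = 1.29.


P = 1/(1+exp(-(1.29--1.82))) = 0.9573
I = P*(1-P) = 0.9573 * 0.0427
I = 0.0409

0.0409


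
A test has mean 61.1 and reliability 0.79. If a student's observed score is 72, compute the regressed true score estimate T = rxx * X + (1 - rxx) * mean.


T_est = rxx * X + (1 - rxx) * mean
T_est = 0.79 * 72 + 0.21 * 61.1
T_est = 56.88 + 12.831
T_est = 69.711

69.711


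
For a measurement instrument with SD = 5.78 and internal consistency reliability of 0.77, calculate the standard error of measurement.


SEM = SD * sqrt(1 - rxx)
SEM = 5.78 * sqrt(1 - 0.77)
SEM = 5.78 * sqrt(0.23) = 5.78 * 0.479583
SEM = 2.772

2.772


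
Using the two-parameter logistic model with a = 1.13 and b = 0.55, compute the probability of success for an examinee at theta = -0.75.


a*(theta - b) = 1.13 * (-0.75 - 0.55) = -1.469
exp(--1.469) = 4.3449
P = 1 / (1 + 4.3449)
P = 0.1871

0.1871


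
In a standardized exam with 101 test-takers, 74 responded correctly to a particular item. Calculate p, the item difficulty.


Item difficulty p = number correct / total examinees
p = 74 / 101
p = 0.7327

0.7327


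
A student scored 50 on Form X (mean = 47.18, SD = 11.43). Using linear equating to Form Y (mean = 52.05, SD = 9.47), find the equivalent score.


slope = SD_Y / SD_X = 9.47 / 11.43 ~ 0.8285
intercept = mean_Y - slope * mean_X = 52.05 - (9.47 / 11.43) * 47.18 ~ 12.9604
Y = slope * X + intercept. To avoid rounding drift from the rounded slope/intercept, evaluate the equivalent form Y = mean_Y + SD_Y * (X - mean_X) / SD_X at full precision:
Y = 52.05 + 9.47 * (50 - 47.18) / 11.43
Y = 52.05 + 9.47 * 2.82 / 11.43
Y = 52.05 + 26.7054 / 11.43
Y = 52.05 + 2.3364
Y = 54.3864

54.3864


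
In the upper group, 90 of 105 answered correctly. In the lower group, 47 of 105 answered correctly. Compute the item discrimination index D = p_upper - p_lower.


p_upper = 90/105 = 0.8571
p_lower = 47/105 = 0.4476
D = 0.8571 - 0.4476 = 0.4095

0.4095


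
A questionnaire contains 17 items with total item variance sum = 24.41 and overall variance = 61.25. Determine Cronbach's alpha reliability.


alpha = (k/(k-1)) * (1 - sum(si^2)/s_total^2)
= (17/16) * (1 - 24.41/61.25)
alpha = 0.6391

0.6391


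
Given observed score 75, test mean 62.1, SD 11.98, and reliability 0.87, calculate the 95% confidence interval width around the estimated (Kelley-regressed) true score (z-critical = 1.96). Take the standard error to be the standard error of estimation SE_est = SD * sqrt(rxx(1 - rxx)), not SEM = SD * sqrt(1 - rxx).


True score estimate = 0.87*75 + 0.13*62.1 = 73.323
SE_est = SD * sqrt(rxx * (1 - rxx)) = 11.98 * sqrt(0.87 * 0.13) = 11.98 * sqrt(0.1131) = 4.028915
CI = T_est +/- z * SE_est, so width = 2 * z * SE_est = 2 * 1.96 * 4.028915
Width = 15.7933

15.7933


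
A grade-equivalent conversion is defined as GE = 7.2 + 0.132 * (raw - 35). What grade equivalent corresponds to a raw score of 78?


raw - median = 78 - 35 = 43
slope * diff = 0.132 * 43 = 5.676
GE = 7.2 + 5.676
GE = 12.876

12.876


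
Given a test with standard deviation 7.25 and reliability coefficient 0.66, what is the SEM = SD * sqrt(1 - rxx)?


SEM = SD * sqrt(1 - rxx)
SEM = 7.25 * sqrt(1 - 0.66)
SEM = 7.25 * sqrt(0.34) = 7.25 * 0.583095
SEM = 4.2274

4.2274


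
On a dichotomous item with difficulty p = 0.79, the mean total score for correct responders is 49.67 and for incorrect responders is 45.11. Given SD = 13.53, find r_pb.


q = 1 - p = 0.21
rpb = ((M1 - M0) / SD) * sqrt(p * q)
rpb = ((49.67 - 45.11) / 13.53) * sqrt(0.79 * 0.21)
rpb = 0.1373

0.1373


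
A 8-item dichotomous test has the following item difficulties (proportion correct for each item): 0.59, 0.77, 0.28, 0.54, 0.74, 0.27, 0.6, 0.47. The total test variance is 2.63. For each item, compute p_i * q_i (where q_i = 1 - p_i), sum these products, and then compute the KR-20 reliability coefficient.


For each item, compute p_i * q_i:
  Item 1: 0.59 * 0.41 = 0.2419
  Item 2: 0.77 * 0.23 = 0.1771
  Item 3: 0.28 * 0.72 = 0.2016
  Item 4: 0.54 * 0.46 = 0.2484
  Item 5: 0.74 * 0.26 = 0.1924
  Item 6: 0.27 * 0.73 = 0.1971
  Item 7: 0.6 * 0.4 = 0.24
  Item 8: 0.47 * 0.53 = 0.2491
Sum(p_i * q_i) = 0.2419 + 0.1771 + 0.2016 + 0.2484 + 0.1924 + 0.1971 + 0.24 + 0.2491 = 1.7476
KR-20 = (k/(k-1)) * (1 - Sum(p_i*q_i) / Var_total)
= (8/7) * (1 - 1.7476/2.63)
= 1.1429 * 0.3355
KR-20 = 0.3834

0.3834


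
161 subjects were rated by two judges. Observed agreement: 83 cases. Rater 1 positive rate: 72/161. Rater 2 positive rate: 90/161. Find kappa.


P_o = 83/161 = 0.515528
P_e = (72*90 + 89*71) / 25921 = 0.49377
kappa = (P_o - P_e) / (1 - P_e)
kappa = (0.515528 - 0.49377) / (1 - 0.49377)
kappa = 0.043

0.043


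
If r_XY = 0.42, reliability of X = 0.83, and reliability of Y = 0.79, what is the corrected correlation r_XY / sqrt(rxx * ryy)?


r_corrected = rxy / sqrt(rxx * ryy)
= 0.42 / sqrt(0.83 * 0.79)
= 0.42 / sqrt(0.6557)
= 0.42 / 0.809753
r_corrected = 0.5187

0.5187


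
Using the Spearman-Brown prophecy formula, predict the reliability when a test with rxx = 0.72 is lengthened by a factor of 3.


r_new = (n * rxx) / (1 + (n-1) * rxx)
r_new = (3 * 0.72) / (1 + 2 * 0.72)
r_new = 2.16 / 2.44
r_new = 0.8852

0.8852


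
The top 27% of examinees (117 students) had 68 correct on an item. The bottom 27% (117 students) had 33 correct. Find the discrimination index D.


p_upper = 68/117 = 0.5812
p_lower = 33/117 = 0.2821
D = 0.5812 - 0.2821 = 0.2991

0.2991


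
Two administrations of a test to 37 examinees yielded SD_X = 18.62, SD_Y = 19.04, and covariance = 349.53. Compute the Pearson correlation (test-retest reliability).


r = cov(X,Y) / (SD_X * SD_Y)
r = 349.53 / (18.62 * 19.04)
r = 349.53 / 354.5248
r = 0.9859

0.9859


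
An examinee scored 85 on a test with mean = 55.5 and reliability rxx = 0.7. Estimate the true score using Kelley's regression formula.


T_est = rxx * X + (1 - rxx) * mean
T_est = 0.7 * 85 + 0.3 * 55.5
T_est = 59.5 + 16.65
T_est = 76.15

76.15


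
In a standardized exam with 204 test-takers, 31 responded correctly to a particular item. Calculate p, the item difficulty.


Item difficulty p = number correct / total examinees
p = 31 / 204
p = 0.152

0.152


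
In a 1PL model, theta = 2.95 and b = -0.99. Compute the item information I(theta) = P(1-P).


P = 1/(1+exp(-(2.95--0.99))) = 0.9809
I = P*(1-P) = 0.9809 * 0.0191
I = 0.0187

0.0187


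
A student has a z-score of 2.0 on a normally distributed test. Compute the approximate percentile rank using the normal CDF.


CDF(z) = 0.5 * (1 + erf(z/sqrt(2)))
erf(1.4142) = 0.9545
CDF = 0.9772
Percentile rank = 0.9772 * 100 = 97.72

97.72


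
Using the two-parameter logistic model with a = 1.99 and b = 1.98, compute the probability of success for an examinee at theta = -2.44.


a*(theta - b) = 1.99 * (-2.44 - 1.98) = -8.7958
exp(--8.7958) = 6606.4386
P = 1 / (1 + 6606.4386)
P = 0.0002

0.0002


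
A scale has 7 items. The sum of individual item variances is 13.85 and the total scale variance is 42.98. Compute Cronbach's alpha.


alpha = (k/(k-1)) * (1 - sum(si^2)/s_total^2)
= (7/6) * (1 - 13.85/42.98)
alpha = 0.7907

0.7907


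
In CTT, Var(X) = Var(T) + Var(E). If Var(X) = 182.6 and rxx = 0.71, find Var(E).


var_true = rxx * var_obs = 0.71 * 182.6 = 129.646
var_error = var_obs - var_true
var_error = 182.6 - 129.646
var_error = 52.954

52.954


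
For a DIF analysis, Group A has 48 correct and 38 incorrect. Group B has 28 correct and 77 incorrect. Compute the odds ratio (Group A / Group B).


Odds_A = 48/38 = 1.2632
Odds_B = 28/77 = 0.3636
OR = Odds_A / Odds_B = 1.2632 / 0.3636
Exactly, OR = (48 * 77) / (38 * 28) = 3696 / 1064
OR = 3.4737

3.4737


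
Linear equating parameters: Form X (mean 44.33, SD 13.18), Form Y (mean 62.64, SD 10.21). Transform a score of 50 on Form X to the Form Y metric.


slope = SD_Y / SD_X = 10.21 / 13.18 ~ 0.7747
intercept = mean_Y - slope * mean_X = 62.64 - (10.21 / 13.18) * 44.33 ~ 28.2994
Y = slope * X + intercept. To avoid rounding drift from the rounded slope/intercept, evaluate the equivalent form Y = mean_Y + SD_Y * (X - mean_X) / SD_X at full precision:
Y = 62.64 + 10.21 * (50 - 44.33) / 13.18
Y = 62.64 + 10.21 * 5.67 / 13.18
Y = 62.64 + 57.8907 / 13.18
Y = 62.64 + 4.3923
Y = 67.0323

67.0323


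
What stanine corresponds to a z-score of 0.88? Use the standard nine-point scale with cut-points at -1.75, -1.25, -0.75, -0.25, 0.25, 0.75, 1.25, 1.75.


Stanine boundaries: [-1.75, -1.25, -0.75, -0.25, 0.25, 0.75, 1.25, 1.75]
z = 0.88
Check each boundary:
  z >= -1.75 -> could be stanine 2
  z >= -1.25 -> could be stanine 3
  z >= -0.75 -> could be stanine 4
  z >= -0.25 -> could be stanine 5
  z >= 0.25 -> could be stanine 6
  z >= 0.75 -> could be stanine 7
  z < 1.25
  z < 1.75
Highest qualifying boundary gives stanine = 7

7


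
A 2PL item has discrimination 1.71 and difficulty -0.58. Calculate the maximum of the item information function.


For 2PL, max info at theta = b = -0.58
I_max = a^2 / 4 = 1.71^2 / 4
= 2.9241 / 4
I_max = 0.731

0.731


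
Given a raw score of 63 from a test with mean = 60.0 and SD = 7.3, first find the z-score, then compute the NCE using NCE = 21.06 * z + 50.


z = (X - mean) / SD = (63 - 60.0) / 7.3
z = 3.0 / 7.3
z = 0.411
NCE = NCE = 21.06z + 50
Carry z at full precision (z = 3.0 / 7.3) into the conversion:
NCE = 21.06 * (3.0 / 7.3) + 50 = 63.18 / 7.3 + 50
NCE = 8.6548 + 50
NCE = 58.6548

58.6548


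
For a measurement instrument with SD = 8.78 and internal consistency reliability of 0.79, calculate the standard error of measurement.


SEM = SD * sqrt(1 - rxx)
SEM = 8.78 * sqrt(1 - 0.79)
SEM = 8.78 * sqrt(0.21) = 8.78 * 0.458258
SEM = 4.0235

4.0235


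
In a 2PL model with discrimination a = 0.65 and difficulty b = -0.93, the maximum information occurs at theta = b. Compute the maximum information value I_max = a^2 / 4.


For 2PL, max info at theta = b = -0.93
I_max = a^2 / 4 = 0.65^2 / 4
= 0.4225 / 4
I_max = 0.1056

0.1056


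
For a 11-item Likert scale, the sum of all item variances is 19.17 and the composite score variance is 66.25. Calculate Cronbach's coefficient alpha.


alpha = (k/(k-1)) * (1 - sum(si^2)/s_total^2)
= (11/10) * (1 - 19.17/66.25)
alpha = 0.7817

0.7817


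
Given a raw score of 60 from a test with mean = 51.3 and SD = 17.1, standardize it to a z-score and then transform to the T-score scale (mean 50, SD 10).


z = (X - mean) / SD = (60 - 51.3) / 17.1
z = 8.7 / 17.1
z = 0.5088
T-score = T = 50 + 10z
Carry z at full precision (z = 8.7 / 17.1) into the conversion:
T-score = 50 + 10 * (8.7 / 17.1) = 50 + 87 / 17.1
T-score = 50 + 5.0877
T-score = 55.0877

55.0877


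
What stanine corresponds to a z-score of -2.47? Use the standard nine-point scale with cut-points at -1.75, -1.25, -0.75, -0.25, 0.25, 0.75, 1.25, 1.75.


Stanine boundaries: [-1.75, -1.25, -0.75, -0.25, 0.25, 0.75, 1.25, 1.75]
z = -2.47
Check each boundary:
  z < -1.75
  z < -1.25
  z < -0.75
  z < -0.25
  z < 0.25
  z < 0.75
  z < 1.25
  z < 1.75
Highest qualifying boundary gives stanine = 1

1


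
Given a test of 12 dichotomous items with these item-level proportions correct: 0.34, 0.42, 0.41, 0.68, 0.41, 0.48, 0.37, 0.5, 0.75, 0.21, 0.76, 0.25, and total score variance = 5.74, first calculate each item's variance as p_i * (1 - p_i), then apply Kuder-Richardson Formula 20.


For each item, compute p_i * q_i:
  Item 1: 0.34 * 0.66 = 0.2244
  Item 2: 0.42 * 0.58 = 0.2436
  Item 3: 0.41 * 0.59 = 0.2419
  Item 4: 0.68 * 0.32 = 0.2176
  Item 5: 0.41 * 0.59 = 0.2419
  Item 6: 0.48 * 0.52 = 0.2496
  Item 7: 0.37 * 0.63 = 0.2331
  Item 8: 0.5 * 0.5 = 0.25
  Item 9: 0.75 * 0.25 = 0.1875
  Item 10: 0.21 * 0.79 = 0.1659
  Item 11: 0.76 * 0.24 = 0.1824
  Item 12: 0.25 * 0.75 = 0.1875
Sum(p_i * q_i) = 0.2244 + 0.2436 + 0.2419 + 0.2176 + 0.2419 + 0.2496 + 0.2331 + 0.25 + 0.1875 + 0.1659 + 0.1824 + 0.1875 = 2.6254
KR-20 = (k/(k-1)) * (1 - Sum(p_i*q_i) / Var_total)
= (12/11) * (1 - 2.6254/5.74)
= 1.0909 * 0.5426
KR-20 = 0.5919

0.5919


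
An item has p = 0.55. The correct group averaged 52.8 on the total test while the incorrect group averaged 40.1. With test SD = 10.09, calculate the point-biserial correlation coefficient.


q = 1 - p = 0.45
rpb = ((M1 - M0) / SD) * sqrt(p * q)
rpb = ((52.8 - 40.1) / 10.09) * sqrt(0.55 * 0.45)
rpb = 0.6262

0.6262


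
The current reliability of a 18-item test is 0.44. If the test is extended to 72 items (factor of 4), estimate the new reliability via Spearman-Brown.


r_new = (n * rxx) / (1 + (n-1) * rxx)
r_new = (4 * 0.44) / (1 + 3 * 0.44)
r_new = 1.76 / 2.32
r_new = 0.7586

0.7586


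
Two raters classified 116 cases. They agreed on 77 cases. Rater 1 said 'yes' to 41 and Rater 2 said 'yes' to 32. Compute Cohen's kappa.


P_o = 77/116 = 0.663793
P_e = (41*32 + 75*84) / 13456 = 0.565696
kappa = (P_o - P_e) / (1 - P_e)
kappa = (0.663793 - 0.565696) / (1 - 0.565696)
kappa = 0.2259

0.2259


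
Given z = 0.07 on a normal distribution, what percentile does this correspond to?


CDF(z) = 0.5 * (1 + erf(z/sqrt(2)))
erf(0.0495) = 0.0558
CDF = 0.5279
Percentile rank = 0.5279 * 100 = 52.79

52.79


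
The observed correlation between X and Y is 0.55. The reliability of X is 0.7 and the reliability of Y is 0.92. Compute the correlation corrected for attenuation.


r_corrected = rxy / sqrt(rxx * ryy)
= 0.55 / sqrt(0.7 * 0.92)
= 0.55 / sqrt(0.644)
= 0.55 / 0.802496
r_corrected = 0.6854

0.6854


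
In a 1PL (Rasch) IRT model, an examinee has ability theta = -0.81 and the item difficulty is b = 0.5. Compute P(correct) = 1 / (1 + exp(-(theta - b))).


theta - b = -0.81 - 0.5 = -1.31
exp(-(theta - b)) = exp(1.31) = 3.7062
P = 1 / (1 + 3.7062)
P = 0.2125

0.2125


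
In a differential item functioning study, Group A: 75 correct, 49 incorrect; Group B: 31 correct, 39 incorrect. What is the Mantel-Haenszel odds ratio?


Odds_A = 75/49 = 1.5306
Odds_B = 31/39 = 0.7949
OR = Odds_A / Odds_B = 1.5306 / 0.7949
Exactly, OR = (75 * 39) / (49 * 31) = 2925 / 1519
OR = 1.9256

1.9256


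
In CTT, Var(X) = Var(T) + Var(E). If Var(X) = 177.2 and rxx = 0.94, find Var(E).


var_true = rxx * var_obs = 0.94 * 177.2 = 166.568
var_error = var_obs - var_true
var_error = 177.2 - 166.568
var_error = 10.632

10.632


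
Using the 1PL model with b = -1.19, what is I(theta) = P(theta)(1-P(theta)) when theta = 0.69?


P = 1/(1+exp(-(0.69--1.19))) = 0.8676
I = P*(1-P) = 0.8676 * 0.1324
I = 0.1149

0.1149


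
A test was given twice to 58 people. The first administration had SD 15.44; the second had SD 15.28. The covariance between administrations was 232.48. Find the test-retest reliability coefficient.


r = cov(X,Y) / (SD_X * SD_Y)
r = 232.48 / (15.44 * 15.28)
r = 232.48 / 235.9232
r = 0.9854

0.9854


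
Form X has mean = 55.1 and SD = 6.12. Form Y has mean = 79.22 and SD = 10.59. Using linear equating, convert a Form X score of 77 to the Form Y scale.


slope = SD_Y / SD_X = 10.59 / 6.12 ~ 1.7304
intercept = mean_Y - slope * mean_X = 79.22 - (10.59 / 6.12) * 55.1 ~ -16.1246
Y = slope * X + intercept. To avoid rounding drift from the rounded slope/intercept, evaluate the equivalent form Y = mean_Y + SD_Y * (X - mean_X) / SD_X at full precision:
Y = 79.22 + 10.59 * (77 - 55.1) / 6.12
Y = 79.22 + 10.59 * 21.9 / 6.12
Y = 79.22 + 231.921 / 6.12
Y = 79.22 + 37.8956
Y = 117.1156

117.1156


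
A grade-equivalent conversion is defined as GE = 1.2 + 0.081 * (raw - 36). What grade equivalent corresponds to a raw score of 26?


raw - median = 26 - 36 = -10
slope * diff = 0.081 * -10 = -0.81
GE = 1.2 + -0.81
GE = 0.39

0.39


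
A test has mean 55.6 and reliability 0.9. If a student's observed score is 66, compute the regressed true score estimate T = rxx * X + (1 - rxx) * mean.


T_est = rxx * X + (1 - rxx) * mean
T_est = 0.9 * 66 + 0.1 * 55.6
T_est = 59.4 + 5.56
T_est = 64.96

64.96


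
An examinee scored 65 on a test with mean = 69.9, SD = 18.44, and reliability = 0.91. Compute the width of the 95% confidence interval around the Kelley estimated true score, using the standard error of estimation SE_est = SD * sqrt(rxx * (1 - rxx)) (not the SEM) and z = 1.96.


True score estimate = 0.91*65 + 0.09*69.9 = 65.441
SE_est = SD * sqrt(rxx * (1 - rxx)) = 18.44 * sqrt(0.91 * 0.09) = 18.44 * sqrt(0.0819) = 5.277192
CI = T_est +/- z * SE_est, so width = 2 * z * SE_est = 2 * 1.96 * 5.277192
Width = 20.6866

20.6866


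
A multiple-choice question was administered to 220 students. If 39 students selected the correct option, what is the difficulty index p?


Item difficulty p = number correct / total examinees
p = 39 / 220
p = 0.1773

0.1773


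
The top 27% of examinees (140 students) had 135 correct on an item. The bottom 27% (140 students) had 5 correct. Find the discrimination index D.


p_upper = 135/140 = 0.9643
p_lower = 5/140 = 0.0357
D = 0.9643 - 0.0357 = 0.9286

0.9286


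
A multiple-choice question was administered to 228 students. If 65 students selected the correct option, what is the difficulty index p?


Item difficulty p = number correct / total examinees
p = 65 / 228
p = 0.2851

0.2851


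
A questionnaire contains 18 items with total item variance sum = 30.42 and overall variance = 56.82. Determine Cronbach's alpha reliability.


alpha = (k/(k-1)) * (1 - sum(si^2)/s_total^2)
= (18/17) * (1 - 30.42/56.82)
alpha = 0.492

0.492


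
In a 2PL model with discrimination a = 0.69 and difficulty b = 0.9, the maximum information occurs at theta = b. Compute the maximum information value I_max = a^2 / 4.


For 2PL, max info at theta = b = 0.9
I_max = a^2 / 4 = 0.69^2 / 4
= 0.4761 / 4
I_max = 0.119

0.119


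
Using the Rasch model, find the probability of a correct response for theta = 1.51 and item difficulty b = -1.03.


theta - b = 1.51 - -1.03 = 2.54
exp(-(theta - b)) = exp(-2.54) = 0.0789
P = 1 / (1 + 0.0789)
P = 0.9269

0.9269


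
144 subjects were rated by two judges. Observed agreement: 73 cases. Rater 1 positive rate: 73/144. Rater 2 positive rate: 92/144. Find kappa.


P_o = 73/144 = 0.506944
P_e = (73*92 + 71*52) / 20736 = 0.501929
kappa = (P_o - P_e) / (1 - P_e)
kappa = (0.506944 - 0.501929) / (1 - 0.501929)
kappa = 0.0101

0.0101


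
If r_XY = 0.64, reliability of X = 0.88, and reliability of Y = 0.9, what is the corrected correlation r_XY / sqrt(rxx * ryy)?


r_corrected = rxy / sqrt(rxx * ryy)
= 0.64 / sqrt(0.88 * 0.9)
= 0.64 / sqrt(0.792)
= 0.64 / 0.889944
r_corrected = 0.7191

0.7191


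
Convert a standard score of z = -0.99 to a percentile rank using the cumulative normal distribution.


CDF(z) = 0.5 * (1 + erf(z/sqrt(2)))
erf(-0.7) = -0.6778
CDF = 0.1611
Percentile rank = 0.1611 * 100 = 16.11

16.11


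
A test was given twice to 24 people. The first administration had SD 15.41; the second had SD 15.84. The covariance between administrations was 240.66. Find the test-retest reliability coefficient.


r = cov(X,Y) / (SD_X * SD_Y)
r = 240.66 / (15.41 * 15.84)
r = 240.66 / 244.0944
r = 0.9859

0.9859


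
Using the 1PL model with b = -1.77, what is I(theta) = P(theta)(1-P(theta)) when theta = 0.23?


P = 1/(1+exp(-(0.23--1.77))) = 0.8808
I = P*(1-P) = 0.8808 * 0.1192
I = 0.105

0.105


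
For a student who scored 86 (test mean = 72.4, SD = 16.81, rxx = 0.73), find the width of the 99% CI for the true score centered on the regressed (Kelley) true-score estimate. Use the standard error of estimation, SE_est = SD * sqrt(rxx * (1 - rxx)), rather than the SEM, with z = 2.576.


True score estimate = 0.73*86 + 0.27*72.4 = 82.328
SE_est = SD * sqrt(rxx * (1 - rxx)) = 16.81 * sqrt(0.73 * 0.27) = 16.81 * sqrt(0.1971) = 7.462958
CI = T_est +/- z * SE_est, so width = 2 * z * SE_est = 2 * 2.576 * 7.462958
Width = 38.4492

38.4492


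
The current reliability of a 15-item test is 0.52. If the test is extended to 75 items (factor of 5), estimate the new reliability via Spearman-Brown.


r_new = (n * rxx) / (1 + (n-1) * rxx)
r_new = (5 * 0.52) / (1 + 4 * 0.52)
r_new = 2.6 / 3.08
r_new = 0.8442

0.8442


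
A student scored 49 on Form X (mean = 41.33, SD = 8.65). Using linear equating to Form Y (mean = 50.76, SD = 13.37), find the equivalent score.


slope = SD_Y / SD_X = 13.37 / 8.65 ~ 1.5457
intercept = mean_Y - slope * mean_X = 50.76 - (13.37 / 8.65) * 41.33 ~ -13.1223
Y = slope * X + intercept. To avoid rounding drift from the rounded slope/intercept, evaluate the equivalent form Y = mean_Y + SD_Y * (X - mean_X) / SD_X at full precision:
Y = 50.76 + 13.37 * (49 - 41.33) / 8.65
Y = 50.76 + 13.37 * 7.67 / 8.65
Y = 50.76 + 102.5479 / 8.65
Y = 50.76 + 11.8552
Y = 62.6152

62.6152


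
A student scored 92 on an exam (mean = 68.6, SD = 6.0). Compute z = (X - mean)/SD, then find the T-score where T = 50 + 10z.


z = (X - mean) / SD = (92 - 68.6) / 6.0
z = 23.4 / 6.0
z = 3.9
T-score = T = 50 + 10z
Carry z at full precision (z = 23.4 / 6.0) into the conversion:
T-score = 50 + 10 * (23.4 / 6.0) = 50 + 234 / 6.0
T-score = 50 + 39.0
T-score = 89.0

89.0


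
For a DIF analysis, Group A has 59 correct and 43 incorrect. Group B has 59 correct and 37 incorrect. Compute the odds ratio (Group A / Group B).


Odds_A = 59/43 = 1.3721
Odds_B = 59/37 = 1.5946
OR = Odds_A / Odds_B = 1.3721 / 1.5946
Exactly, OR = (59 * 37) / (43 * 59) = 2183 / 2537
OR = 0.8605

0.8605


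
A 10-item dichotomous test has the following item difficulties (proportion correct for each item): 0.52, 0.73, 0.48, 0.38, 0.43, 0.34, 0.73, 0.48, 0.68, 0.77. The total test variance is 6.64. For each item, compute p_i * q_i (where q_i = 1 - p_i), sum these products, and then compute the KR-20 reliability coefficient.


For each item, compute p_i * q_i:
  Item 1: 0.52 * 0.48 = 0.2496
  Item 2: 0.73 * 0.27 = 0.1971
  Item 3: 0.48 * 0.52 = 0.2496
  Item 4: 0.38 * 0.62 = 0.2356
  Item 5: 0.43 * 0.57 = 0.2451
  Item 6: 0.34 * 0.66 = 0.2244
  Item 7: 0.73 * 0.27 = 0.1971
  Item 8: 0.48 * 0.52 = 0.2496
  Item 9: 0.68 * 0.32 = 0.2176
  Item 10: 0.77 * 0.23 = 0.1771
Sum(p_i * q_i) = 0.2496 + 0.1971 + 0.2496 + 0.2356 + 0.2451 + 0.2244 + 0.1971 + 0.2496 + 0.2176 + 0.1771 = 2.2428
KR-20 = (k/(k-1)) * (1 - Sum(p_i*q_i) / Var_total)
= (10/9) * (1 - 2.2428/6.64)
= 1.1111 * 0.6622
KR-20 = 0.7358

0.7358


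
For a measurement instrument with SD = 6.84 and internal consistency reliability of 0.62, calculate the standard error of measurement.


SEM = SD * sqrt(1 - rxx)
SEM = 6.84 * sqrt(1 - 0.62)
SEM = 6.84 * sqrt(0.38) = 6.84 * 0.616441
SEM = 4.2165

4.2165


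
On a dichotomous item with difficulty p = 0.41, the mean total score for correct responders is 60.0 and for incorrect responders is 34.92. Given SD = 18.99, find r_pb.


q = 1 - p = 0.59
rpb = ((M1 - M0) / SD) * sqrt(p * q)
rpb = ((60.0 - 34.92) / 18.99) * sqrt(0.41 * 0.59)
rpb = 0.6496

0.6496


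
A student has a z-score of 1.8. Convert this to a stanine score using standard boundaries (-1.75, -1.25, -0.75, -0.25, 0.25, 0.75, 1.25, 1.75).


Stanine boundaries: [-1.75, -1.25, -0.75, -0.25, 0.25, 0.75, 1.25, 1.75]
z = 1.8
Check each boundary:
  z >= -1.75 -> could be stanine 2
  z >= -1.25 -> could be stanine 3
  z >= -0.75 -> could be stanine 4
  z >= -0.25 -> could be stanine 5
  z >= 0.25 -> could be stanine 6
  z >= 0.75 -> could be stanine 7
  z >= 1.25 -> could be stanine 8
  z >= 1.75 -> could be stanine 9
Highest qualifying boundary gives stanine = 9

9
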